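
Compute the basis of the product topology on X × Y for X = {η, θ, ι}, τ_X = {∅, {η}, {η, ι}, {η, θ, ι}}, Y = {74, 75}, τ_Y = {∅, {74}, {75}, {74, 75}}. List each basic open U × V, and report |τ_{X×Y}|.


Basis B = {∅ × ∅, {η} × {74}, {η} × {75}, {η} × {74, 75}, {η, ι} × {74}, {η, ι} × {75}, {η, θ, ι} × {74}, {η, θ, ι} × {75}, {η, ι} × {74, 75}, {η, θ, ι} × {74, 75}}; |τ_{X×Y}| = 16.

Enumerate products U × V with U ∈ τ_X, V ∈ τ_Y (deduplicated):
  ∅ × ∅ = {} (∅)
  {η} × {74} = {(η,74)}
  {η} × {75} = {(η,75)}
  {η} × {74, 75} = {(η,74), (η,75)}
  {η, ι} × {74} = {(η,74), (ι,74)}
  {η, ι} × {75} = {(η,75), (ι,75)}
  {η, θ, ι} × {74} = {(η,74), (θ,74), (ι,74)}
  {η, θ, ι} × {75} = {(η,75), (θ,75), (ι,75)}
  {η, ι} × {74, 75} = {(η,74), (η,75), (ι,74), (ι,75)}
  {η, θ, ι} × {74, 75} = {(η,74), (η,75), (θ,74), (θ,75), (ι,74), (ι,75)}
These 10 distinct sets form the basis B.
Close under arbitrary unions to get τ_{X×Y}; counting gives |τ_{X×Y}| = 16.


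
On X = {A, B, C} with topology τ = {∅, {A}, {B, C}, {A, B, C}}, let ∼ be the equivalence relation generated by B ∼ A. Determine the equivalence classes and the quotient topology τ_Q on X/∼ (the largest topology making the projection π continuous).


X/∼ = {[A=B], [C]}; |τ_Q| = 2.

Equivalence classes: [A=B], [C].
Quotient map π: X → X/∼ sends A ↦ [A=B], B ↦ [A=B], C ↦ [C].
For each subset V ⊆ X/∼, compute π^{-1}(V) ⊆ X and check whether π^{-1}(V) ∈ τ. V is open in τ_Q iff π^{-1}(V) ∈ τ.
  V = {}: π^{-1}(V) = ∅ ∈ τ ✓.
  V = {[A=B]}: π^{-1}(V) = {A, B} ∉ τ ✗.
  V = {[C]}: π^{-1}(V) = {C} ∉ τ ✗.
  V = {[A=B], [C]}: π^{-1}(V) = {A, B, C} ∈ τ ✓.
Open sets in the quotient: τ_Q = {{}, {[A=B], [C]}} (2 elements).


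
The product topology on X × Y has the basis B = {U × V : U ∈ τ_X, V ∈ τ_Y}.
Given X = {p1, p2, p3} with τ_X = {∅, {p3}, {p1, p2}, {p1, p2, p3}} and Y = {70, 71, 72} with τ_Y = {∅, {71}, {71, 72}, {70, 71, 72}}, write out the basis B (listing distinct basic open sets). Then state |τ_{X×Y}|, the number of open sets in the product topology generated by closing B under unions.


Basis B = {∅ × ∅, {p3} × {71}, {p1, p2} × {71}, {p3} × {71, 72}, {p1, p2, p3} × {71}, {p3} × {70, 71, 72}, {p1, p2} × {71, 72}, {p1, p2} × {70, 71, 72}, {p1, p2, p3} × {71, 72}, {p1, p2, p3} × {70, 71, 72}}; |τ_{X×Y}| = 16.

Enumerate products U × V with U ∈ τ_X, V ∈ τ_Y (deduplicated):
  ∅ × ∅ = {} (∅)
  {p3} × {71} = {(p3,71)}
  {p1, p2} × {71} = {(p1,71), (p2,71)}
  {p3} × {71, 72} = {(p3,71), (p3,72)}
  {p1, p2, p3} × {71} = {(p1,71), (p2,71), (p3,71)}
  {p3} × {70, 71, 72} = {(p3,70), (p3,71), (p3,72)}
  {p1, p2} × {71, 72} = {(p1,71), (p1,72), (p2,71), (p2,72)}
  {p1, p2} × {70, 71, 72} = {(p1,70), (p1,71), (p1,72), (p2,70), (p2,71), (p2,72)}
  {p1, p2, p3} × {71, 72} = {(p1,71), (p1,72), (p2,71), (p2,72), (p3,71), (p3,72)}
  {p1, p2, p3} × {70, 71, 72} = {(p1,70), (p1,71), (p1,72), (p2,70), (p2,71), (p2,72), (p3,70), (p3,71), (p3,72)}
These 10 distinct sets form the basis B.
Close under arbitrary unions to get τ_{X×Y}; counting gives |τ_{X×Y}| = 16.


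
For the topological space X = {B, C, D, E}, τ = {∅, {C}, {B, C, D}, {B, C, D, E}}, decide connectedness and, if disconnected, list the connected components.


(X, τ) is connected.

Find clopen sets (U ∈ τ with X ∖ U ∈ τ):
  U = ∅, X ∖ U = {B, C, D, E} — both open, so U is clopen.
  U = {B, C, D, E}, X ∖ U = ∅ — both open, so U is clopen.
Only trivial clopens (∅ and X) exist, so (X, τ) is connected.
Compute connected components by grouping points that agree on all clopens:
  component: {B, C, D, E}


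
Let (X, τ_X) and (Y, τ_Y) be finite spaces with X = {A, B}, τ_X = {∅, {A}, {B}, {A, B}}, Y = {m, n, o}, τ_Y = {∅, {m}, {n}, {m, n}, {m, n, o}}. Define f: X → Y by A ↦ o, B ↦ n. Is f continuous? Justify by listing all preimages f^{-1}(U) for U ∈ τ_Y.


f IS continuous.

Compute f^{-1}(U) for each U ∈ τ_Y:
  U = ∅: f^{-1}(U) = ∅ ∈ τ_X ✓.
  U = {m}: f^{-1}(U) = ∅ ∈ τ_X ✓.
  U = {n}: f^{-1}(U) = {B} ∈ τ_X ✓.
  U = {m, n}: f^{-1}(U) = {B} ∈ τ_X ✓.
  U = {m, n, o}: f^{-1}(U) = {A, B} ∈ τ_X ✓.
Every preimage lies in τ_X, so f IS continuous.


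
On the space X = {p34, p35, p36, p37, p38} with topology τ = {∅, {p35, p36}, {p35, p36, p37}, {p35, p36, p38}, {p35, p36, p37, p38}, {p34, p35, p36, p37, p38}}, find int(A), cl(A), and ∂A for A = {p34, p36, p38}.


int(A) = ∅, cl(A) = {p34, p35, p36, p37, p38}, ∂A = {p34, p35, p36, p37, p38}.

Closed sets in (X, τ) are complements of opens:
  closed(X, τ) = {∅, {p34}, {p34, p37}, {p34, p38}, {p34, p37, p38}, {p34, p35, p36, p37, p38}}.
int(A) = ⋃ {U ∈ τ : U ⊆ A}. Opens contained in A: ∅.
Taking the union of these: int(A) = ∅.
cl(A) = ⋂ {C closed : A ⊆ C}. Closed sets containing A: {p34, p35, p36, p37, p38}.
Intersecting these: cl(A) = {p34, p35, p36, p37, p38}.
∂A = cl(A) ∖ int(A) = {p34, p35, p36, p37, p38} ∖ ∅ = {p34, p35, p36, p37, p38}.


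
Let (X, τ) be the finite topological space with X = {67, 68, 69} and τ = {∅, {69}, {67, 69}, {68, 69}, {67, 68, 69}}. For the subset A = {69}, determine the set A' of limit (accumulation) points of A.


A' = {67, 68}

For each x ∈ X, list the open sets U ∈ τ with x ∈ U, then check whether U ∩ (A ∖ {x}) ≠ ∅ for every such U.
  x = 67: opens ∋ x are {67, 69}, {67, 68, 69}; each meets A ∖ {67}, so x IS a limit point.
  x = 68: opens ∋ x are {68, 69}, {67, 68, 69}; each meets A ∖ {68}, so x IS a limit point.
  x = 69: open {69} ∋ x has {69} ∩ (A ∖ {69}) = ∅, so x is NOT a limit point.
Collecting: A' = {67, 68}.


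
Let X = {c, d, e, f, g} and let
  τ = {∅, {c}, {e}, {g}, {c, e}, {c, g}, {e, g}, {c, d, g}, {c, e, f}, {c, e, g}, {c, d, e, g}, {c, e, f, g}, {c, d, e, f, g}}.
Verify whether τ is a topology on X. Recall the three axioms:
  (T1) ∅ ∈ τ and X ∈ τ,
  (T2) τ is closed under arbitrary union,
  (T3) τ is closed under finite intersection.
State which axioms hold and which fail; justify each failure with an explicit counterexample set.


τ IS a topology on X.

Axiom (T1): ∅ ∈ τ? Yes; X ∈ τ? Yes.
Axiom (T2/T3): check pairwise unions and intersections of members of τ.
All pairwise intersections and unions checked — each lies in τ. Therefore τ satisfies (T1), (T2), (T3): it IS a topology on X.


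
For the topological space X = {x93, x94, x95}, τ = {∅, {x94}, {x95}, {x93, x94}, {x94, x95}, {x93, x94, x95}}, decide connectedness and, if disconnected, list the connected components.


(X, τ) is disconnected; components = [{x95}, {x93, x94}].

Find clopen sets (U ∈ τ with X ∖ U ∈ τ):
  U = ∅, X ∖ U = {x93, x94, x95} — both open, so U is clopen.
  U = {x95}, X ∖ U = {x93, x94} — both open, so U is clopen.
  U = {x93, x94}, X ∖ U = {x95} — both open, so U is clopen.
  U = {x93, x94, x95}, X ∖ U = ∅ — both open, so U is clopen.
Nontrivial clopen(s) exist: e.g. {x95}. So (X, τ) is disconnected.
Compute connected components by grouping points that agree on all clopens:
  component: {x95}
  component: {x93, x94}


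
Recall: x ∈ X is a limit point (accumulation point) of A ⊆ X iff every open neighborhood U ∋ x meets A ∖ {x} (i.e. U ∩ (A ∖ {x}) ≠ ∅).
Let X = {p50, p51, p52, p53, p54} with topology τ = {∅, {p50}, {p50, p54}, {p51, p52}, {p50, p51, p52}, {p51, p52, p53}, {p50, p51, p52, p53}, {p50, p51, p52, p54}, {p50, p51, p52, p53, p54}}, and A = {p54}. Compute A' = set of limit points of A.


A' = ∅

For each x ∈ X, list the open sets U ∈ τ with x ∈ U, then check whether U ∩ (A ∖ {x}) ≠ ∅ for every such U.
  x = p50: open {p50} ∋ x has {p50} ∩ (A ∖ {p50}) = ∅, so x is NOT a limit point.
  x = p51: open {p51, p52} ∋ x has {p51, p52} ∩ (A ∖ {p51}) = ∅, so x is NOT a limit point.
  x = p52: open {p51, p52} ∋ x has {p51, p52} ∩ (A ∖ {p52}) = ∅, so x is NOT a limit point.
  x = p53: open {p51, p52, p53} ∋ x has {p51, p52, p53} ∩ (A ∖ {p53}) = ∅, so x is NOT a limit point.
  x = p54: open {p50, p54} ∋ x has {p50, p54} ∩ (A ∖ {p54}) = ∅, so x is NOT a limit point.
Collecting: A' = ∅.


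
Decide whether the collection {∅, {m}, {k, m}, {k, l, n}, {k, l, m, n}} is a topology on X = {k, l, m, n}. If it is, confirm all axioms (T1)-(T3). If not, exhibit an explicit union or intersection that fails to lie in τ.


τ is NOT a topology on X.

Axiom (T1): ∅ ∈ τ? Yes; X ∈ τ? Yes.
Axiom (T2/T3): check pairwise unions and intersections of members of τ.
Counterexample for (T3): {k, m} ∩ {k, l, n} = {k} ∉ τ. Therefore τ is NOT a topology.


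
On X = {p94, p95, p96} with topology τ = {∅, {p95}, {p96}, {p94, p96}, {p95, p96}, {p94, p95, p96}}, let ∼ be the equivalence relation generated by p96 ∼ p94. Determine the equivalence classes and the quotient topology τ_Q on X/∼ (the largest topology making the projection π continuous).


X/∼ = {[p94=p96], [p95]}; |τ_Q| = 4.

Equivalence classes: [p94=p96], [p95].
Quotient map π: X → X/∼ sends p94 ↦ [p94=p96], p95 ↦ [p95], p96 ↦ [p94=p96].
For each subset V ⊆ X/∼, compute π^{-1}(V) ⊆ X and check whether π^{-1}(V) ∈ τ. V is open in τ_Q iff π^{-1}(V) ∈ τ.
  V = {}: π^{-1}(V) = ∅ ∈ τ ✓.
  V = {[p94=p96]}: π^{-1}(V) = {p94, p96} ∈ τ ✓.
  V = {[p95]}: π^{-1}(V) = {p95} ∈ τ ✓.
  V = {[p94=p96], [p95]}: π^{-1}(V) = {p94, p95, p96} ∈ τ ✓.
Open sets in the quotient: τ_Q = {{}, {[p94=p96]}, {[p95]}, {[p94=p96], [p95]}} (4 elements).


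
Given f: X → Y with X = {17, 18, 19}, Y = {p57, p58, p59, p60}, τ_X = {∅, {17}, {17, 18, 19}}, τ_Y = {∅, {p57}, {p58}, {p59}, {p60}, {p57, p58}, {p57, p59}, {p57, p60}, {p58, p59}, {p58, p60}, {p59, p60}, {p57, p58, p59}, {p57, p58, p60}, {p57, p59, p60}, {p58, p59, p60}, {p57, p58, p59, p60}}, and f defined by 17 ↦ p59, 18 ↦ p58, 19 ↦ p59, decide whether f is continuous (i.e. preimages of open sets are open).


f is NOT continuous.

Compute f^{-1}(U) for each U ∈ τ_Y:
  U = ∅: f^{-1}(U) = ∅ ∈ τ_X ✓.
  U = {p57}: f^{-1}(U) = ∅ ∈ τ_X ✓.
  U = {p58}: f^{-1}(U) = {18} ∉ τ_X ✗.
  U = {p59}: f^{-1}(U) = {17, 19} ∉ τ_X ✗.
  U = {p60}: f^{-1}(U) = ∅ ∈ τ_X ✓.
  U = {p57, p58}: f^{-1}(U) = {18} ∉ τ_X ✗.
  U = {p57, p59}: f^{-1}(U) = {17, 19} ∉ τ_X ✗.
  U = {p57, p60}: f^{-1}(U) = ∅ ∈ τ_X ✓.
  U = {p58, p59}: f^{-1}(U) = {17, 18, 19} ∈ τ_X ✓.
  U = {p58, p60}: f^{-1}(U) = {18} ∉ τ_X ✗.
  U = {p59, p60}: f^{-1}(U) = {17, 19} ∉ τ_X ✗.
  U = {p57, p58, p59}: f^{-1}(U) = {17, 18, 19} ∈ τ_X ✓.
  U = {p57, p58, p60}: f^{-1}(U) = {18} ∉ τ_X ✗.
  U = {p57, p59, p60}: f^{-1}(U) = {17, 19} ∉ τ_X ✗.
  U = {p58, p59, p60}: f^{-1}(U) = {17, 18, 19} ∈ τ_X ✓.
  U = {p57, p58, p59, p60}: f^{-1}(U) = {17, 18, 19} ∈ τ_X ✓.
Found U = {p58} with f^{-1}(U) = {18} not in τ_X. Therefore f is NOT continuous.


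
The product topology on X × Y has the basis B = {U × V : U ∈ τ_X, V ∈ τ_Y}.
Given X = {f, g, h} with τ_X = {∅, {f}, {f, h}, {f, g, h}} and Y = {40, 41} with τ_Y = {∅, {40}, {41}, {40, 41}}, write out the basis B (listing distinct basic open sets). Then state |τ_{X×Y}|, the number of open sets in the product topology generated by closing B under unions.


Basis B = {∅ × ∅, {f} × {40}, {f} × {41}, {f} × {40, 41}, {f, h} × {40}, {f, h} × {41}, {f, g, h} × {40}, {f, g, h} × {41}, {f, h} × {40, 41}, {f, g, h} × {40, 41}}; |τ_{X×Y}| = 16.

Enumerate products U × V with U ∈ τ_X, V ∈ τ_Y (deduplicated):
  ∅ × ∅ = {} (∅)
  {f} × {40} = {(f,40)}
  {f} × {41} = {(f,41)}
  {f} × {40, 41} = {(f,40), (f,41)}
  {f, h} × {40} = {(f,40), (h,40)}
  {f, h} × {41} = {(f,41), (h,41)}
  {f, g, h} × {40} = {(f,40), (g,40), (h,40)}
  {f, g, h} × {41} = {(f,41), (g,41), (h,41)}
  {f, h} × {40, 41} = {(f,40), (f,41), (h,40), (h,41)}
  {f, g, h} × {40, 41} = {(f,40), (f,41), (g,40), (g,41), (h,40), (h,41)}
These 10 distinct sets form the basis B.
Close under arbitrary unions to get τ_{X×Y}; counting gives |τ_{X×Y}| = 16.


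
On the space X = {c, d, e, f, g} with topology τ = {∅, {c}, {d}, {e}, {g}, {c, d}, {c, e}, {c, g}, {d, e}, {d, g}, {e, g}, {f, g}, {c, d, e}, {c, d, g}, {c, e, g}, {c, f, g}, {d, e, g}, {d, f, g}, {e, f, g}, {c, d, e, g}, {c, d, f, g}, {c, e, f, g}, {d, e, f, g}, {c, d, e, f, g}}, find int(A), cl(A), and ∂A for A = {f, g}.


int(A) = {f, g}, cl(A) = {f, g}, ∂A = ∅.

Closed sets in (X, τ) are complements of opens:
  closed(X, τ) = {∅, {c}, {d}, {e}, {f}, {c, d}, {c, e}, {c, f}, {d, e}, {d, f}, {e, f}, {f, g}, {c, d, e}, {c, d, f}, {c, e, f}, {c, f, g}, {d, e, f}, {d, f, g}, {e, f, g}, {c, d, e, f}, {c, d, f, g}, {c, e, f, g}, {d, e, f, g}, {c, d, e, f, g}}.
int(A) = ⋃ {U ∈ τ : U ⊆ A}. Opens contained in A: ∅, {g}, {f, g}.
Taking the union of these: int(A) = {f, g}.
cl(A) = ⋂ {C closed : A ⊆ C}. Closed sets containing A: {f, g}, {c, f, g}, {d, f, g}, {e, f, g}, {c, d, f, g}, {c, e, f, g}, {d, e, f, g}, {c, d, e, f, g}.
Intersecting these: cl(A) = {f, g}.
∂A = cl(A) ∖ int(A) = {f, g} ∖ {f, g} = ∅.


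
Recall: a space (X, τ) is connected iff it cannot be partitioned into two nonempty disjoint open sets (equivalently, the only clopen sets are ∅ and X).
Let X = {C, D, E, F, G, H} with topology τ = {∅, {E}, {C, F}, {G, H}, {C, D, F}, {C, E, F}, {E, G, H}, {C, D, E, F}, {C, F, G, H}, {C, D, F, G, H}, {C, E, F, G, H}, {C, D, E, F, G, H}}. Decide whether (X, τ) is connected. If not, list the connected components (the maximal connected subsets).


(X, τ) is disconnected; components = [{E}, {G, H}, {C, D, F}].

Find clopen sets (U ∈ τ with X ∖ U ∈ τ):
  U = ∅, X ∖ U = {C, D, E, F, G, H} — both open, so U is clopen.
  U = {E}, X ∖ U = {C, D, F, G, H} — both open, so U is clopen.
  U = {G, H}, X ∖ U = {C, D, E, F} — both open, so U is clopen.
  U = {C, D, F}, X ∖ U = {E, G, H} — both open, so U is clopen.
  U = {E, G, H}, X ∖ U = {C, D, F} — both open, so U is clopen.
  U = {C, D, E, F}, X ∖ U = {G, H} — both open, so U is clopen.
  U = {C, D, F, G, H}, X ∖ U = {E} — both open, so U is clopen.
  U = {C, D, E, F, G, H}, X ∖ U = ∅ — both open, so U is clopen.
Nontrivial clopen(s) exist: e.g. {E, G, H}. So (X, τ) is disconnected.
Compute connected components by grouping points that agree on all clopens:
  component: {E}
  component: {G, H}
  component: {C, D, F}


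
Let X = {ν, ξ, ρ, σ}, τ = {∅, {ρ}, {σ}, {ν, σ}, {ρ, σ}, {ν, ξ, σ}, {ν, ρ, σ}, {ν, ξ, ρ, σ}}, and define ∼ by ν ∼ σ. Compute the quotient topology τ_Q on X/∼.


X/∼ = {[ν=σ], [ξ], [ρ]}; |τ_Q| = 6.

Equivalence classes: [ν=σ], [ξ], [ρ].
Quotient map π: X → X/∼ sends ν ↦ [ν=σ], ξ ↦ [ξ], ρ ↦ [ρ], σ ↦ [ν=σ].
For each subset V ⊆ X/∼, compute π^{-1}(V) ⊆ X and check whether π^{-1}(V) ∈ τ. V is open in τ_Q iff π^{-1}(V) ∈ τ.
  V = {}: π^{-1}(V) = ∅ ∈ τ ✓.
  V = {[ν=σ]}: π^{-1}(V) = {ν, σ} ∈ τ ✓.
  V = {[ξ]}: π^{-1}(V) = {ξ} ∉ τ ✗.
  V = {[ν=σ], [ξ]}: π^{-1}(V) = {ν, ξ, σ} ∈ τ ✓.
  V = {[ρ]}: π^{-1}(V) = {ρ} ∈ τ ✓.
  V = {[ν=σ], [ρ]}: π^{-1}(V) = {ν, ρ, σ} ∈ τ ✓.
  V = {[ξ], [ρ]}: π^{-1}(V) = {ξ, ρ} ∉ τ ✗.
  V = {[ν=σ], [ξ], [ρ]}: π^{-1}(V) = {ν, ξ, ρ, σ} ∈ τ ✓.
Open sets in the quotient: τ_Q = {{}, {[ν=σ]}, {[ν=σ], [ξ]}, {[ρ]}, {[ν=σ], [ρ]}, {[ν=σ], [ξ], [ρ]}} (6 elements).


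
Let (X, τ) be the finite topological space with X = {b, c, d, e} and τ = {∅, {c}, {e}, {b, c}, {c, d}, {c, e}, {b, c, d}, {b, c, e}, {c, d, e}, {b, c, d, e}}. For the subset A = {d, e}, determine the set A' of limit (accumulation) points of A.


A' = ∅

For each x ∈ X, list the open sets U ∈ τ with x ∈ U, then check whether U ∩ (A ∖ {x}) ≠ ∅ for every such U.
  x = b: open {b, c} ∋ x has {b, c} ∩ (A ∖ {b}) = ∅, so x is NOT a limit point.
  x = c: open {c} ∋ x has {c} ∩ (A ∖ {c}) = ∅, so x is NOT a limit point.
  x = d: open {c, d} ∋ x has {c, d} ∩ (A ∖ {d}) = ∅, so x is NOT a limit point.
  x = e: open {e} ∋ x has {e} ∩ (A ∖ {e}) = ∅, so x is NOT a limit point.
Collecting: A' = ∅.


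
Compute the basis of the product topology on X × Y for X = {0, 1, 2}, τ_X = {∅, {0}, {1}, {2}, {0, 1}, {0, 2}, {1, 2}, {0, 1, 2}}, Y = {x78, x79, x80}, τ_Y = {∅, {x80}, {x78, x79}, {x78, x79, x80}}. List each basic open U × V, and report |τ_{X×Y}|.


Basis B = {∅ × ∅, {0} × {x80}, {1} × {x80}, {2} × {x80}, {0} × {x78, x79}, {0, 1} × {x80}, {0, 2} × {x80}, {1} × {x78, x79}, {1, 2} × {x80}, {2} × {x78, x79}, {0} × {x78, x79, x80}, {0, 1, 2} × {x80}, {1} × {x78, x79, x80}, {2} × {x78, x79, x80}, {0, 1} × {x78, x79}, {0, 2} × {x78, x79}, {1, 2} × {x78, x79}, {0, 1} × {x78, x79, x80}, {0, 2} × {x78, x79, x80}, {0, 1, 2} × {x78, x79}, {1, 2} × {x78, x79, x80}, {0, 1, 2} × {x78, x79, x80}}; |τ_{X×Y}| = 64.

Enumerate products U × V with U ∈ τ_X, V ∈ τ_Y (deduplicated):
  ∅ × ∅ = {} (∅)
  {0} × {x80} = {(0,x80)}
  {1} × {x80} = {(1,x80)}
  {2} × {x80} = {(2,x80)}
  {0} × {x78, x79} = {(0,x78), (0,x79)}
  {0, 1} × {x80} = {(0,x80), (1,x80)}
  {0, 2} × {x80} = {(0,x80), (2,x80)}
  {1} × {x78, x79} = {(1,x78), (1,x79)}
  {1, 2} × {x80} = {(1,x80), (2,x80)}
  {2} × {x78, x79} = {(2,x78), (2,x79)}
  {0} × {x78, x79, x80} = {(0,x78), (0,x79), (0,x80)}
  {0, 1, 2} × {x80} = {(0,x80), (1,x80), (2,x80)}
  {1} × {x78, x79, x80} = {(1,x78), (1,x79), (1,x80)}
  {2} × {x78, x79, x80} = {(2,x78), (2,x79), (2,x80)}
  {0, 1} × {x78, x79} = {(0,x78), (0,x79), (1,x78), (1,x79)}
  {0, 2} × {x78, x79} = {(0,x78), (0,x79), (2,x78), (2,x79)}
  {1, 2} × {x78, x79} = {(1,x78), (1,x79), (2,x78), (2,x79)}
  {0, 1} × {x78, x79, x80} = {(0,x78), (0,x79), (0,x80), (1,x78), (1,x79), (1,x80)}
  {0, 2} × {x78, x79, x80} = {(0,x78), (0,x79), (0,x80), (2,x78), (2,x79), (2,x80)}
  {0, 1, 2} × {x78, x79} = {(0,x78), (0,x79), (1,x78), (1,x79), (2,x78), (2,x79)}
  {1, 2} × {x78, x79, x80} = {(1,x78), (1,x79), (1,x80), (2,x78), (2,x79), (2,x80)}
  {0, 1, 2} × {x78, x79, x80} = {(0,x78), (0,x79), (0,x80), (1,x78), (1,x79), (1,x80), (2,x78), (2,x79), (2,x80)}
These 22 distinct sets form the basis B.
Close under arbitrary unions to get τ_{X×Y}; counting gives |τ_{X×Y}| = 64.


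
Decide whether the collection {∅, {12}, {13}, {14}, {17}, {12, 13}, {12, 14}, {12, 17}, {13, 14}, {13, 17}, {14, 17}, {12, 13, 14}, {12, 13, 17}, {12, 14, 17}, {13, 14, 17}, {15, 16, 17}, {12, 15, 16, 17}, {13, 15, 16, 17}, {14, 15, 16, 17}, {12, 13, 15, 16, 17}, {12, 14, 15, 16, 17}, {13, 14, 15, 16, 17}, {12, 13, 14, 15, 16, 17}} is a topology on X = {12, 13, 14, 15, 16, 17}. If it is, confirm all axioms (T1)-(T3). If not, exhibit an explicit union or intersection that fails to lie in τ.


τ is NOT a topology on X.

Axiom (T1): ∅ ∈ τ? Yes; X ∈ τ? Yes.
Axiom (T2/T3): check pairwise unions and intersections of members of τ.
Counterexample for (T2): {12} ∪ {13, 14, 17} = {12, 13, 14, 17} ∉ τ. Therefore τ is NOT a topology.


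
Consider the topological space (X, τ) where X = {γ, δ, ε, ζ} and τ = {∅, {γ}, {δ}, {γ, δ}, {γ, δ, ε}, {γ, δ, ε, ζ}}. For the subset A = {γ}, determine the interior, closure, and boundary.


int(A) = {γ}, cl(A) = {γ, ε, ζ}, ∂A = {ε, ζ}.

Closed sets in (X, τ) are complements of opens:
  closed(X, τ) = {∅, {ζ}, {ε, ζ}, {γ, ε, ζ}, {δ, ε, ζ}, {γ, δ, ε, ζ}}.
int(A) = ⋃ {U ∈ τ : U ⊆ A}. Opens contained in A: ∅, {γ}.
Taking the union of these: int(A) = {γ}.
cl(A) = ⋂ {C closed : A ⊆ C}. Closed sets containing A: {γ, ε, ζ}, {γ, δ, ε, ζ}.
Intersecting these: cl(A) = {γ, ε, ζ}.
∂A = cl(A) ∖ int(A) = {γ, ε, ζ} ∖ {γ} = {ε, ζ}.


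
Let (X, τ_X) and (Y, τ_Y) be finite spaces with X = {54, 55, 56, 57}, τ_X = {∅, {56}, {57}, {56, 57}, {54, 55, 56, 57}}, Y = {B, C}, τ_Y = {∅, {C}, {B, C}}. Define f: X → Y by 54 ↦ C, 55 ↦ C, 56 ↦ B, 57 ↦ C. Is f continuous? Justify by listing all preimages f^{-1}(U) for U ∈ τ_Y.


f is NOT continuous.

Compute f^{-1}(U) for each U ∈ τ_Y:
  U = ∅: f^{-1}(U) = ∅ ∈ τ_X ✓.
  U = {C}: f^{-1}(U) = {54, 55, 57} ∉ τ_X ✗.
  U = {B, C}: f^{-1}(U) = {54, 55, 56, 57} ∈ τ_X ✓.
Found U = {C} with f^{-1}(U) = {54, 55, 57} not in τ_X. Therefore f is NOT continuous.


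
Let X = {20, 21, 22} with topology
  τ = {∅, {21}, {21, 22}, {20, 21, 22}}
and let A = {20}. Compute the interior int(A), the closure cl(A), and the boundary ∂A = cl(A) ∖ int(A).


int(A) = ∅, cl(A) = {20}, ∂A = {20}.

Closed sets in (X, τ) are complements of opens:
  closed(X, τ) = {∅, {20}, {20, 22}, {20, 21, 22}}.
int(A) = ⋃ {U ∈ τ : U ⊆ A}. Opens contained in A: ∅.
Taking the union of these: int(A) = ∅.
cl(A) = ⋂ {C closed : A ⊆ C}. Closed sets containing A: {20}, {20, 22}, {20, 21, 22}.
Intersecting these: cl(A) = {20}.
∂A = cl(A) ∖ int(A) = {20} ∖ ∅ = {20}.


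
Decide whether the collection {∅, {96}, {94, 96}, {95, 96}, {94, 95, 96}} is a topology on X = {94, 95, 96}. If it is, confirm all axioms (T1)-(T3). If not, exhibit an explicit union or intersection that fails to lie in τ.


τ IS a topology on X.

Axiom (T1): ∅ ∈ τ? Yes; X ∈ τ? Yes.
Axiom (T2/T3): check pairwise unions and intersections of members of τ.
All pairwise intersections and unions checked — each lies in τ. Therefore τ satisfies (T1), (T2), (T3): it IS a topology on X.


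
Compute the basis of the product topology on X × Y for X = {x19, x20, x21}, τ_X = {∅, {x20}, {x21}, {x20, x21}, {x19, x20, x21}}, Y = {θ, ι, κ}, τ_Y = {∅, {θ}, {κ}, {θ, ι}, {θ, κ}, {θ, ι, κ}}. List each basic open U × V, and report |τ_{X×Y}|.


Basis B = {∅ × ∅, {x20} × {θ}, {x20} × {κ}, {x21} × {θ}, {x21} × {κ}, {x20} × {θ, ι}, {x20} × {θ, κ}, {x20, x21} × {θ}, {x20, x21} × {κ}, {x21} × {θ, ι}, {x21} × {θ, κ}, {x19, x20, x21} × {θ}, {x19, x20, x21} × {κ}, {x20} × {θ, ι, κ}, {x21} × {θ, ι, κ}, {x20, x21} × {θ, ι}, {x20, x21} × {θ, κ}, {x19, x20, x21} × {θ, ι}, {x19, x20, x21} × {θ, κ}, {x20, x21} × {θ, ι, κ}, {x19, x20, x21} × {θ, ι, κ}}; |τ_{X×Y}| = 70.

Enumerate products U × V with U ∈ τ_X, V ∈ τ_Y (deduplicated):
  ∅ × ∅ = {} (∅)
  {x20} × {θ} = {(x20,θ)}
  {x20} × {κ} = {(x20,κ)}
  {x21} × {θ} = {(x21,θ)}
  {x21} × {κ} = {(x21,κ)}
  {x20} × {θ, ι} = {(x20,θ), (x20,ι)}
  {x20} × {θ, κ} = {(x20,θ), (x20,κ)}
  {x20, x21} × {θ} = {(x20,θ), (x21,θ)}
  {x20, x21} × {κ} = {(x20,κ), (x21,κ)}
  {x21} × {θ, ι} = {(x21,θ), (x21,ι)}
  {x21} × {θ, κ} = {(x21,θ), (x21,κ)}
  {x19, x20, x21} × {θ} = {(x19,θ), (x20,θ), (x21,θ)}
  {x19, x20, x21} × {κ} = {(x19,κ), (x20,κ), (x21,κ)}
  {x20} × {θ, ι, κ} = {(x20,θ), (x20,ι), (x20,κ)}
  {x21} × {θ, ι, κ} = {(x21,θ), (x21,ι), (x21,κ)}
  {x20, x21} × {θ, ι} = {(x20,θ), (x20,ι), (x21,θ), (x21,ι)}
  {x20, x21} × {θ, κ} = {(x20,θ), (x20,κ), (x21,θ), (x21,κ)}
  {x19, x20, x21} × {θ, ι} = {(x19,θ), (x19,ι), (x20,θ), (x20,ι), (x21,θ), (x21,ι)}
  {x19, x20, x21} × {θ, κ} = {(x19,θ), (x19,κ), (x20,θ), (x20,κ), (x21,θ), (x21,κ)}
  {x20, x21} × {θ, ι, κ} = {(x20,θ), (x20,ι), (x20,κ), (x21,θ), (x21,ι), (x21,κ)}
  {x19, x20, x21} × {θ, ι, κ} = {(x19,θ), (x19,ι), (x19,κ), (x20,θ), (x20,ι), (x20,κ), (x21,θ), (x21,ι), (x21,κ)}
These 21 distinct sets form the basis B.
Close under arbitrary unions to get τ_{X×Y}; counting gives |τ_{X×Y}| = 70.


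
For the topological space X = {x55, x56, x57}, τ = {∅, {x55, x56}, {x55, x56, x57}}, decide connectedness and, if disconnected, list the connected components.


(X, τ) is connected.

Find clopen sets (U ∈ τ with X ∖ U ∈ τ):
  U = ∅, X ∖ U = {x55, x56, x57} — both open, so U is clopen.
  U = {x55, x56, x57}, X ∖ U = ∅ — both open, so U is clopen.
Only trivial clopens (∅ and X) exist, so (X, τ) is connected.
Compute connected components by grouping points that agree on all clopens:
  component: {x55, x56, x57}


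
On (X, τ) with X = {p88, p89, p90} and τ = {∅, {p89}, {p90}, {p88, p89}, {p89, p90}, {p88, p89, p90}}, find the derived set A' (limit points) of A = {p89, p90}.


A' = {p88}

For each x ∈ X, list the open sets U ∈ τ with x ∈ U, then check whether U ∩ (A ∖ {x}) ≠ ∅ for every such U.
  x = p88: opens ∋ x are {p88, p89}, {p88, p89, p90}; each meets A ∖ {p88}, so x IS a limit point.
  x = p89: open {p89} ∋ x has {p89} ∩ (A ∖ {p89}) = ∅, so x is NOT a limit point.
  x = p90: open {p90} ∋ x has {p90} ∩ (A ∖ {p90}) = ∅, so x is NOT a limit point.
Collecting: A' = {p88}.


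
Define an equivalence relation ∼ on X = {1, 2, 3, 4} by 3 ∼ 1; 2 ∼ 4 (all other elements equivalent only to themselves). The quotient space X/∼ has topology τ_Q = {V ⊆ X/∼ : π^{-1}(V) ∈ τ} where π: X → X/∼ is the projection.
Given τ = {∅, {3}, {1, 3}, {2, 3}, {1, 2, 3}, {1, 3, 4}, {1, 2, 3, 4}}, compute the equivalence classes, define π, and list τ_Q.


X/∼ = {[1=3], [2=4]}; |τ_Q| = 3.

Equivalence classes: [1=3], [2=4].
Quotient map π: X → X/∼ sends 1 ↦ [1=3], 2 ↦ [2=4], 3 ↦ [1=3], 4 ↦ [2=4].
For each subset V ⊆ X/∼, compute π^{-1}(V) ⊆ X and check whether π^{-1}(V) ∈ τ. V is open in τ_Q iff π^{-1}(V) ∈ τ.
  V = {}: π^{-1}(V) = ∅ ∈ τ ✓.
  V = {[1=3]}: π^{-1}(V) = {1, 3} ∈ τ ✓.
  V = {[2=4]}: π^{-1}(V) = {2, 4} ∉ τ ✗.
  V = {[1=3], [2=4]}: π^{-1}(V) = {1, 2, 3, 4} ∈ τ ✓.
Open sets in the quotient: τ_Q = {{}, {[1=3]}, {[1=3], [2=4]}} (3 elements).


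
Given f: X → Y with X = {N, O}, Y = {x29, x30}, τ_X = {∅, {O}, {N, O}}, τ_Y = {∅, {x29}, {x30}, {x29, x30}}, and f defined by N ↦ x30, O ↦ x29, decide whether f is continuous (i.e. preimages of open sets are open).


f is NOT continuous.

Compute f^{-1}(U) for each U ∈ τ_Y:
  U = ∅: f^{-1}(U) = ∅ ∈ τ_X ✓.
  U = {x29}: f^{-1}(U) = {O} ∈ τ_X ✓.
  U = {x30}: f^{-1}(U) = {N} ∉ τ_X ✗.
  U = {x29, x30}: f^{-1}(U) = {N, O} ∈ τ_X ✓.
Found U = {x30} with f^{-1}(U) = {N} not in τ_X. Therefore f is NOT continuous.


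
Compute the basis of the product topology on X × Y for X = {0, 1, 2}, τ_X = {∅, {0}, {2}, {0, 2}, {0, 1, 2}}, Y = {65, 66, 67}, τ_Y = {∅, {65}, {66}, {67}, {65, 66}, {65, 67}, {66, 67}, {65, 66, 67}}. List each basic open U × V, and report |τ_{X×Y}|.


Basis B = {∅ × ∅, {0} × {65}, {0} × {66}, {0} × {67}, {2} × {65}, {2} × {66}, {2} × {67}, {0} × {65, 66}, {0} × {65, 67}, {0, 2} × {65}, {0} × {66, 67}, {0, 2} × {66}, {0, 2} × {67}, {2} × {65, 66}, {2} × {65, 67}, {2} × {66, 67}, {0} × {65, 66, 67}, {0, 1, 2} × {65}, {0, 1, 2} × {66}, {0, 1, 2} × {67}, {2} × {65, 66, 67}, {0, 2} × {65, 66}, {0, 2} × {65, 67}, {0, 2} × {66, 67}, {0, 2} × {65, 66, 67}, {0, 1, 2} × {65, 66}, {0, 1, 2} × {65, 67}, {0, 1, 2} × {66, 67}, {0, 1, 2} × {65, 66, 67}}; |τ_{X×Y}| = 125.

Enumerate products U × V with U ∈ τ_X, V ∈ τ_Y (deduplicated):
  ∅ × ∅ = {} (∅)
  {0} × {65} = {(0,65)}
  {0} × {66} = {(0,66)}
  {0} × {67} = {(0,67)}
  {2} × {65} = {(2,65)}
  {2} × {66} = {(2,66)}
  {2} × {67} = {(2,67)}
  {0} × {65, 66} = {(0,65), (0,66)}
  {0} × {65, 67} = {(0,65), (0,67)}
  {0, 2} × {65} = {(0,65), (2,65)}
  {0} × {66, 67} = {(0,66), (0,67)}
  {0, 2} × {66} = {(0,66), (2,66)}
  {0, 2} × {67} = {(0,67), (2,67)}
  {2} × {65, 66} = {(2,65), (2,66)}
  {2} × {65, 67} = {(2,65), (2,67)}
  {2} × {66, 67} = {(2,66), (2,67)}
  {0} × {65, 66, 67} = {(0,65), (0,66), (0,67)}
  {0, 1, 2} × {65} = {(0,65), (1,65), (2,65)}
  {0, 1, 2} × {66} = {(0,66), (1,66), (2,66)}
  {0, 1, 2} × {67} = {(0,67), (1,67), (2,67)}
  {2} × {65, 66, 67} = {(2,65), (2,66), (2,67)}
  {0, 2} × {65, 66} = {(0,65), (0,66), (2,65), (2,66)}
  {0, 2} × {65, 67} = {(0,65), (0,67), (2,65), (2,67)}
  {0, 2} × {66, 67} = {(0,66), (0,67), (2,66), (2,67)}
  {0, 2} × {65, 66, 67} = {(0,65), (0,66), (0,67), (2,65), (2,66), (2,67)}
  {0, 1, 2} × {65, 66} = {(0,65), (0,66), (1,65), (1,66), (2,65), (2,66)}
  {0, 1, 2} × {65, 67} = {(0,65), (0,67), (1,65), (1,67), (2,65), (2,67)}
  {0, 1, 2} × {66, 67} = {(0,66), (0,67), (1,66), (1,67), (2,66), (2,67)}
  {0, 1, 2} × {65, 66, 67} = {(0,65), (0,66), (0,67), (1,65), (1,66), (1,67), (2,65), (2,66), (2,67)}
These 29 distinct sets form the basis B.
Close under arbitrary unions to get τ_{X×Y}; counting gives |τ_{X×Y}| = 125.


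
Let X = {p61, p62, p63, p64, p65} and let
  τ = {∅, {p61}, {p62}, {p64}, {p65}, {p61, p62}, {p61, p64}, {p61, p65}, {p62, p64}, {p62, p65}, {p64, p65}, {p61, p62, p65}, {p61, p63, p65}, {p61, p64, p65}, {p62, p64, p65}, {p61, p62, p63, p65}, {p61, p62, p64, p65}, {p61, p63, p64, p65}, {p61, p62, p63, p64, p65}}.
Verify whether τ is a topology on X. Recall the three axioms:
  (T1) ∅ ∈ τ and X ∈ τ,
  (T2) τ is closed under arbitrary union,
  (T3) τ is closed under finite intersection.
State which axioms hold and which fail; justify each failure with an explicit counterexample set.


τ is NOT a topology on X.

Axiom (T1): ∅ ∈ τ? Yes; X ∈ τ? Yes.
Axiom (T2/T3): check pairwise unions and intersections of members of τ.
Counterexample for (T2): {p61} ∪ {p62, p64} = {p61, p62, p64} ∉ τ. Therefore τ is NOT a topology.


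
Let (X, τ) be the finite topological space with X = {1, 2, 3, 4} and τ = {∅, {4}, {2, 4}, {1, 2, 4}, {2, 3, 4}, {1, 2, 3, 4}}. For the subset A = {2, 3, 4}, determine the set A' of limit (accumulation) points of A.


A' = {1, 2, 3}

For each x ∈ X, list the open sets U ∈ τ with x ∈ U, then check whether U ∩ (A ∖ {x}) ≠ ∅ for every such U.
  x = 1: opens ∋ x are {1, 2, 4}, {1, 2, 3, 4}; each meets A ∖ {1}, so x IS a limit point.
  x = 2: opens ∋ x are {2, 4}, {1, 2, 4}, {2, 3, 4}, {1, 2, 3, 4}; each meets A ∖ {2}, so x IS a limit point.
  x = 3: opens ∋ x are {2, 3, 4}, {1, 2, 3, 4}; each meets A ∖ {3}, so x IS a limit point.
  x = 4: open {4} ∋ x has {4} ∩ (A ∖ {4}) = ∅, so x is NOT a limit point.
Collecting: A' = {1, 2, 3}.


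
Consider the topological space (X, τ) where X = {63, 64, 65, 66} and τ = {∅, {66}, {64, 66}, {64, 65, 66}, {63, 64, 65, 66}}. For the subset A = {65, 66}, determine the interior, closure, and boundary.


int(A) = {66}, cl(A) = {63, 64, 65, 66}, ∂A = {63, 64, 65}.

Closed sets in (X, τ) are complements of opens:
  closed(X, τ) = {∅, {63}, {63, 65}, {63, 64, 65}, {63, 64, 65, 66}}.
int(A) = ⋃ {U ∈ τ : U ⊆ A}. Opens contained in A: ∅, {66}.
Taking the union of these: int(A) = {66}.
cl(A) = ⋂ {C closed : A ⊆ C}. Closed sets containing A: {63, 64, 65, 66}.
Intersecting these: cl(A) = {63, 64, 65, 66}.
∂A = cl(A) ∖ int(A) = {63, 64, 65, 66} ∖ {66} = {63, 64, 65}.


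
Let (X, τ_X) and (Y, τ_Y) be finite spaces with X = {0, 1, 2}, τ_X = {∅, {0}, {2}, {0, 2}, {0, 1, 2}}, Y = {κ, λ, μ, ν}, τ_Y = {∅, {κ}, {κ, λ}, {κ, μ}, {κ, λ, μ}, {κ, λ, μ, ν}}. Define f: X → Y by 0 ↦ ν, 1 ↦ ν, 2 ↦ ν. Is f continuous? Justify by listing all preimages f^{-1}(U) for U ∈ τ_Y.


f IS continuous.

Compute f^{-1}(U) for each U ∈ τ_Y:
  U = ∅: f^{-1}(U) = ∅ ∈ τ_X ✓.
  U = {κ}: f^{-1}(U) = ∅ ∈ τ_X ✓.
  U = {κ, λ}: f^{-1}(U) = ∅ ∈ τ_X ✓.
  U = {κ, μ}: f^{-1}(U) = ∅ ∈ τ_X ✓.
  U = {κ, λ, μ}: f^{-1}(U) = ∅ ∈ τ_X ✓.
  U = {κ, λ, μ, ν}: f^{-1}(U) = {0, 1, 2} ∈ τ_X ✓.
Every preimage lies in τ_X, so f IS continuous.


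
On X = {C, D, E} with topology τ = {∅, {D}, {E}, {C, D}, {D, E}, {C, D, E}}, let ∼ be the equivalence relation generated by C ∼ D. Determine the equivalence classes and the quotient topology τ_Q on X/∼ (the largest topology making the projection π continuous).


X/∼ = {[C=D], [E]}; |τ_Q| = 4.

Equivalence classes: [C=D], [E].
Quotient map π: X → X/∼ sends C ↦ [C=D], D ↦ [C=D], E ↦ [E].
For each subset V ⊆ X/∼, compute π^{-1}(V) ⊆ X and check whether π^{-1}(V) ∈ τ. V is open in τ_Q iff π^{-1}(V) ∈ τ.
  V = {}: π^{-1}(V) = ∅ ∈ τ ✓.
  V = {[C=D]}: π^{-1}(V) = {C, D} ∈ τ ✓.
  V = {[E]}: π^{-1}(V) = {E} ∈ τ ✓.
  V = {[C=D], [E]}: π^{-1}(V) = {C, D, E} ∈ τ ✓.
Open sets in the quotient: τ_Q = {{}, {[C=D]}, {[E]}, {[C=D], [E]}} (4 elements).


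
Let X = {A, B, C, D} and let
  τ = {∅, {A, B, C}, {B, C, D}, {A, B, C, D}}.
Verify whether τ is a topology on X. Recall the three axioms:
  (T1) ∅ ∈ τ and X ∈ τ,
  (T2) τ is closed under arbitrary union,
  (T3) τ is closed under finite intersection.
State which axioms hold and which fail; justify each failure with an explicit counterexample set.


τ is NOT a topology on X.

Axiom (T1): ∅ ∈ τ? Yes; X ∈ τ? Yes.
Axiom (T2/T3): check pairwise unions and intersections of members of τ.
Counterexample for (T3): {A, B, C} ∩ {B, C, D} = {B, C} ∉ τ. Therefore τ is NOT a topology.


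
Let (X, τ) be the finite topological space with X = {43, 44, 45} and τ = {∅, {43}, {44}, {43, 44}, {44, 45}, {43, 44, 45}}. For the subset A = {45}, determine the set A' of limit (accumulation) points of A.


A' = ∅

For each x ∈ X, list the open sets U ∈ τ with x ∈ U, then check whether U ∩ (A ∖ {x}) ≠ ∅ for every such U.
  x = 43: open {43} ∋ x has {43} ∩ (A ∖ {43}) = ∅, so x is NOT a limit point.
  x = 44: open {44} ∋ x has {44} ∩ (A ∖ {44}) = ∅, so x is NOT a limit point.
  x = 45: open {44, 45} ∋ x has {44, 45} ∩ (A ∖ {45}) = ∅, so x is NOT a limit point.
Collecting: A' = ∅.


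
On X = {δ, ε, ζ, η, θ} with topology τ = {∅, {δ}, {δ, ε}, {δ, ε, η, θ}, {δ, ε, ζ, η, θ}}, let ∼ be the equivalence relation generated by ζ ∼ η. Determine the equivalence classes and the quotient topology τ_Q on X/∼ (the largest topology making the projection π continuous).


X/∼ = {[δ], [ε], [ζ=η], [θ]}; |τ_Q| = 4.

Equivalence classes: [δ], [ε], [ζ=η], [θ].
Quotient map π: X → X/∼ sends δ ↦ [δ], ε ↦ [ε], ζ ↦ [ζ=η], η ↦ [ζ=η], θ ↦ [θ].
For each subset V ⊆ X/∼, compute π^{-1}(V) ⊆ X and check whether π^{-1}(V) ∈ τ. V is open in τ_Q iff π^{-1}(V) ∈ τ.
  V = {}: π^{-1}(V) = ∅ ∈ τ ✓.
  V = {[δ]}: π^{-1}(V) = {δ} ∈ τ ✓.
  V = {[ε]}: π^{-1}(V) = {ε} ∉ τ ✗.
  V = {[δ], [ε]}: π^{-1}(V) = {δ, ε} ∈ τ ✓.
  V = {[ζ=η]}: π^{-1}(V) = {ζ, η} ∉ τ ✗.
  V = {[δ], [ζ=η]}: π^{-1}(V) = {δ, ζ, η} ∉ τ ✗.
  V = {[ε], [ζ=η]}: π^{-1}(V) = {ε, ζ, η} ∉ τ ✗.
  V = {[δ], [ε], [ζ=η]}: π^{-1}(V) = {δ, ε, ζ, η} ∉ τ ✗.
  V = {[θ]}: π^{-1}(V) = {θ} ∉ τ ✗.
  V = {[δ], [θ]}: π^{-1}(V) = {δ, θ} ∉ τ ✗.
  V = {[ε], [θ]}: π^{-1}(V) = {ε, θ} ∉ τ ✗.
  V = {[δ], [ε], [θ]}: π^{-1}(V) = {δ, ε, θ} ∉ τ ✗.
  V = {[ζ=η], [θ]}: π^{-1}(V) = {ζ, η, θ} ∉ τ ✗.
  V = {[δ], [ζ=η], [θ]}: π^{-1}(V) = {δ, ζ, η, θ} ∉ τ ✗.
  V = {[ε], [ζ=η], [θ]}: π^{-1}(V) = {ε, ζ, η, θ} ∉ τ ✗.
  V = {[δ], [ε], [ζ=η], [θ]}: π^{-1}(V) = {δ, ε, ζ, η, θ} ∈ τ ✓.
Open sets in the quotient: τ_Q = {{}, {[δ]}, {[δ], [ε]}, {[δ], [ε], [ζ=η], [θ]}} (4 elements).


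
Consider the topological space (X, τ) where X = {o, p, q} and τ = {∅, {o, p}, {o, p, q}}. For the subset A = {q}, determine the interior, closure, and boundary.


int(A) = ∅, cl(A) = {q}, ∂A = {q}.

Closed sets in (X, τ) are complements of opens:
  closed(X, τ) = {∅, {q}, {o, p, q}}.
int(A) = ⋃ {U ∈ τ : U ⊆ A}. Opens contained in A: ∅.
Taking the union of these: int(A) = ∅.
cl(A) = ⋂ {C closed : A ⊆ C}. Closed sets containing A: {q}, {o, p, q}.
Intersecting these: cl(A) = {q}.
∂A = cl(A) ∖ int(A) = {q} ∖ ∅ = {q}.


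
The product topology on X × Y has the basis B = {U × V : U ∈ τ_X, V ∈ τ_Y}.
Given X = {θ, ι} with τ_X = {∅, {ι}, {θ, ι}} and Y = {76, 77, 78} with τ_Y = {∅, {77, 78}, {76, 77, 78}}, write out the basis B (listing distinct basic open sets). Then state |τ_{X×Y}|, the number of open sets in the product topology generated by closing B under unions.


Basis B = {∅ × ∅, {ι} × {77, 78}, {ι} × {76, 77, 78}, {θ, ι} × {77, 78}, {θ, ι} × {76, 77, 78}}; |τ_{X×Y}| = 6.

Enumerate products U × V with U ∈ τ_X, V ∈ τ_Y (deduplicated):
  ∅ × ∅ = {} (∅)
  {ι} × {77, 78} = {(ι,77), (ι,78)}
  {ι} × {76, 77, 78} = {(ι,76), (ι,77), (ι,78)}
  {θ, ι} × {77, 78} = {(θ,77), (θ,78), (ι,77), (ι,78)}
  {θ, ι} × {76, 77, 78} = {(θ,76), (θ,77), (θ,78), (ι,76), (ι,77), (ι,78)}
These 5 distinct sets form the basis B.
Close under arbitrary unions to get τ_{X×Y}; counting gives |τ_{X×Y}| = 6.


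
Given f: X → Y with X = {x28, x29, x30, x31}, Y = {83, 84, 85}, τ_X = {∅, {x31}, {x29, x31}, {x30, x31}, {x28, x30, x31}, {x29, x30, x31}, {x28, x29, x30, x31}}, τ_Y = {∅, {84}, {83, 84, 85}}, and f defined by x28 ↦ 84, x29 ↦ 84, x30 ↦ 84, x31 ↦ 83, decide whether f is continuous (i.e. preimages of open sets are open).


f is NOT continuous.

Compute f^{-1}(U) for each U ∈ τ_Y:
  U = ∅: f^{-1}(U) = ∅ ∈ τ_X ✓.
  U = {84}: f^{-1}(U) = {x28, x29, x30} ∉ τ_X ✗.
  U = {83, 84, 85}: f^{-1}(U) = {x28, x29, x30, x31} ∈ τ_X ✓.
Found U = {84} with f^{-1}(U) = {x28, x29, x30} not in τ_X. Therefore f is NOT continuous.


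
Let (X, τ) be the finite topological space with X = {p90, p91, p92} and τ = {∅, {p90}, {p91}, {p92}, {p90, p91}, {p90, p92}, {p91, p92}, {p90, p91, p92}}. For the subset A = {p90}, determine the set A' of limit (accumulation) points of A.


A' = ∅

For each x ∈ X, list the open sets U ∈ τ with x ∈ U, then check whether U ∩ (A ∖ {x}) ≠ ∅ for every such U.
  x = p90: open {p90} ∋ x has {p90} ∩ (A ∖ {p90}) = ∅, so x is NOT a limit point.
  x = p91: open {p91} ∋ x has {p91} ∩ (A ∖ {p91}) = ∅, so x is NOT a limit point.
  x = p92: open {p92} ∋ x has {p92} ∩ (A ∖ {p92}) = ∅, so x is NOT a limit point.
Collecting: A' = ∅.


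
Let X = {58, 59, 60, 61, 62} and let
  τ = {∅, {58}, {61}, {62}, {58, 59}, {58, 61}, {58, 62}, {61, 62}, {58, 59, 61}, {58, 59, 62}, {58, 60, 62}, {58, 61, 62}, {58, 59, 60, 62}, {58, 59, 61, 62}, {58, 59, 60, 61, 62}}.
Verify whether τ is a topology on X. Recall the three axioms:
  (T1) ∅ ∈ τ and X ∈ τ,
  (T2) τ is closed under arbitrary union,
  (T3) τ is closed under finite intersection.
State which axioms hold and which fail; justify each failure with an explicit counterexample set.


τ is NOT a topology on X.

Axiom (T1): ∅ ∈ τ? Yes; X ∈ τ? Yes.
Axiom (T2/T3): check pairwise unions and intersections of members of τ.
Counterexample for (T2): {61} ∪ {58, 60, 62} = {58, 60, 61, 62} ∉ τ. Therefore τ is NOT a topology.


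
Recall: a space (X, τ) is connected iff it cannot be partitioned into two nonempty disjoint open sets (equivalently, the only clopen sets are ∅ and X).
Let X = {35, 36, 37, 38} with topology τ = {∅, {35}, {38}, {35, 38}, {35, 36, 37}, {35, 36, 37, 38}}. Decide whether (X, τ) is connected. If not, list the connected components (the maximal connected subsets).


(X, τ) is disconnected; components = [{38}, {35, 36, 37}].

Find clopen sets (U ∈ τ with X ∖ U ∈ τ):
  U = ∅, X ∖ U = {35, 36, 37, 38} — both open, so U is clopen.
  U = {38}, X ∖ U = {35, 36, 37} — both open, so U is clopen.
  U = {35, 36, 37}, X ∖ U = {38} — both open, so U is clopen.
  U = {35, 36, 37, 38}, X ∖ U = ∅ — both open, so U is clopen.
Nontrivial clopen(s) exist: e.g. {35, 36, 37}. So (X, τ) is disconnected.
Compute connected components by grouping points that agree on all clopens:
  component: {38}
  component: {35, 36, 37}


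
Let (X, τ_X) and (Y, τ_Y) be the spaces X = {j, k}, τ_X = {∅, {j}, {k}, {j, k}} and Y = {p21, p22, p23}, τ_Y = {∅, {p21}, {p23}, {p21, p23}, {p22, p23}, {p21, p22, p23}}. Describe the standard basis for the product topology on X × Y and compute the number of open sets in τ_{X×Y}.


Basis B = {∅ × ∅, {j} × {p21}, {j} × {p23}, {k} × {p21}, {k} × {p23}, {j} × {p21, p23}, {j, k} × {p21}, {j} × {p22, p23}, {j, k} × {p23}, {k} × {p21, p23}, {k} × {p22, p23}, {j} × {p21, p22, p23}, {k} × {p21, p22, p23}, {j, k} × {p21, p23}, {j, k} × {p22, p23}, {j, k} × {p21, p22, p23}}; |τ_{X×Y}| = 36.

Enumerate products U × V with U ∈ τ_X, V ∈ τ_Y (deduplicated):
  ∅ × ∅ = {} (∅)
  {j} × {p21} = {(j,p21)}
  {j} × {p23} = {(j,p23)}
  {k} × {p21} = {(k,p21)}
  {k} × {p23} = {(k,p23)}
  {j} × {p21, p23} = {(j,p21), (j,p23)}
  {j, k} × {p21} = {(j,p21), (k,p21)}
  {j} × {p22, p23} = {(j,p22), (j,p23)}
  {j, k} × {p23} = {(j,p23), (k,p23)}
  {k} × {p21, p23} = {(k,p21), (k,p23)}
  {k} × {p22, p23} = {(k,p22), (k,p23)}
  {j} × {p21, p22, p23} = {(j,p21), (j,p22), (j,p23)}
  {k} × {p21, p22, p23} = {(k,p21), (k,p22), (k,p23)}
  {j, k} × {p21, p23} = {(j,p21), (j,p23), (k,p21), (k,p23)}
  {j, k} × {p22, p23} = {(j,p22), (j,p23), (k,p22), (k,p23)}
  {j, k} × {p21, p22, p23} = {(j,p21), (j,p22), (j,p23), (k,p21), (k,p22), (k,p23)}
These 16 distinct sets form the basis B.
Close under arbitrary unions to get τ_{X×Y}; counting gives |τ_{X×Y}| = 36.
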